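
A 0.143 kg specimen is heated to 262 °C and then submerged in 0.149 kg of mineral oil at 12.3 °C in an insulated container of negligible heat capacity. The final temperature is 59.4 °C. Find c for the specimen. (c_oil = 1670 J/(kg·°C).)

c ≈ 405 J/(kg·°C)

Taking heat into each body as positive, Σ m c ΔT = 0:
0.143×c×(59.4 − 262) + 0.149×1670×(59.4 − 12.3) = 0
-28.97 c = -11720
c = -11720/-28.97 ≈ 404.5 J/(kg·°C)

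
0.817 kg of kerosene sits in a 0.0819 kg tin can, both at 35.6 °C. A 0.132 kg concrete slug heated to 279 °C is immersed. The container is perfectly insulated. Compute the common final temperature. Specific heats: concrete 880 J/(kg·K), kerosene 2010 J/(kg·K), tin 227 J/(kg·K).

T_f ≈ 51.5 °C

Heat gained plus heat lost sum to zero:
0.132*880*(T − 279) + 0.817*2010*(T − 35.6) + 0.0819*227*(T − 35.6) = 0
(116.16 + 1642.2 + 18.59) T = 116.16*279 + 1642.2*35.6 + 18.59*35.6
T = 91532/1776.9 ≈ 51.51 °C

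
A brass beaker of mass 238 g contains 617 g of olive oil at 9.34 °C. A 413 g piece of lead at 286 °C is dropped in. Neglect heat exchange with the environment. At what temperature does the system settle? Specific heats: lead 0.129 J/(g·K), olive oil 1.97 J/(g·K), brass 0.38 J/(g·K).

T_f ≈ 20.2 °C

Setting the total heat transfer to zero:
413×0.129×(T − 286) + 617×1.97×(T − 9.34) + 238×0.38×(T − 9.34) = 0
53.28(T − 286) + 1215.5(T − 9.34) + 90.44(T − 9.34) = 0
1359.2 T = 27435
T = 27435/1359.2 ≈ 20.18 °C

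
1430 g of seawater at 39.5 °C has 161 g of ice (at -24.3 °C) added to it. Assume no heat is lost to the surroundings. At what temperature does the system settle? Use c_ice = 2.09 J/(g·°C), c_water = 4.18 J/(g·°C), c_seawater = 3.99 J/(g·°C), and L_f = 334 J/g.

T_f ≈ 25.6 °C

Conservation of energy gives ΣQ = 0:
warm ice to 0 °C: 161·2.09·(0 − (-24.3)) = 8176.7; fusion: m_ice L_f = 161·334 = 53774; meltwater 0→T: 161·4.18·T = 672.98 T; seawater cools: 1430·3.99·(T − 39.5) = 5705.7(T − 39.5)
6378.7 T = 225375 − 61951 = 163424
T ≈ 25.62 °C (positive, so assuming full melt was valid).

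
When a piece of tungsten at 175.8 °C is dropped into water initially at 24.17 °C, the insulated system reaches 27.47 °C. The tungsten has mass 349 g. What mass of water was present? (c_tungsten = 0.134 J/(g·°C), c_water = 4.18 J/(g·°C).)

|Q_tungsten| = |Q_water|:
349×0.134×(175.8 − 27.47) = m×4.18×(27.47 − 24.17)
13.79 m = 6936.8  ⇒  m ≈ 502.9 g

m ≈ 503 g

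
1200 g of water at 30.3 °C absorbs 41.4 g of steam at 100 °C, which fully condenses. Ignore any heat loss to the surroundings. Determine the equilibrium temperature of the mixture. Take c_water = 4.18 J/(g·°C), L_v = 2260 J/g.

Energy balance with sensible and latent terms:
latent heat released on condensation: 41.4×2260 = 93564; condensate cools 100→T: 41.4×4.18×(T − 100) = 173.05(T − 100); original water: 5016(T − 30.3)
5189.1 T = 93564 + 17305 + 151985 = 262854
T ≈ 50.66 °C — below 100 °C, confirming all the steam condensed.

T_f ≈ 50.7 °C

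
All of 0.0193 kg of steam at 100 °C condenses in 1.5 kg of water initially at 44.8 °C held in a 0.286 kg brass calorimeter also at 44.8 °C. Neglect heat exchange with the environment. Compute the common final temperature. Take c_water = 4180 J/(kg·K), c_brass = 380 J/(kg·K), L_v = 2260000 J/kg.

Energy conservation, ΣQ = 0:
latent heat released on condensation: 0.0193·2260000 = 43618; condensed water 100 °C→T: 80.67(T − 100); original water: 6270(T − 44.8); brass cup: 0.286·380·(T − 44.8) = 108.68(T − 44.8)
6459.4 T = 43618 + 8067.4 + 285765 = 337450
T ≈ 52.24 °C (< 100 °C, so full condensation is consistent).

T_f ≈ 52.2 °C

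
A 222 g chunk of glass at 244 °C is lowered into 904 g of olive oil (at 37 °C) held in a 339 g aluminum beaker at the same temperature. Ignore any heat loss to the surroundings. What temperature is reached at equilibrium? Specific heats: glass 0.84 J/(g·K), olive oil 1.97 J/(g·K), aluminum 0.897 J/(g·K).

T_f ≈ 54.0 °C

Net heat exchanged in the isolated system is zero:
222*0.84*(T − 244) + 904*1.97*(T − 37) + 339*0.897*(T − 37) = 0
186.48(T − 244) + 1780.9(T − 37) + 304.08(T − 37) = 0
2271.4 T = 122645
T = 122645 / 2271.4 = 54 °C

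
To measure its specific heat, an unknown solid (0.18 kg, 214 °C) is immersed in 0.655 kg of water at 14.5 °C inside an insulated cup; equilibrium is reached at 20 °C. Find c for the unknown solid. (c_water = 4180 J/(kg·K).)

Heat lost by the unknown solid = heat gained by the water:
0.18·c·(214 − 20) = 0.655·4180·(20 − 14.5)
34.92 c = 15058  ⇒  c ≈ 431.2 J/(kg·K)

c ≈ 431 J/(kg·K)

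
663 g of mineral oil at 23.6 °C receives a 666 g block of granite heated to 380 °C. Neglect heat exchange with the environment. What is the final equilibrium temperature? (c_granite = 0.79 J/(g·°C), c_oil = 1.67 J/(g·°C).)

T_f ≈ 138.4 °C

Net heat exchanged in the isolated system is zero:
666×0.79×(T − 380) + 663×1.67×(T − 23.6) = 0
526.14(T − 380) + 1107.2(T − 23.6) = 0
1633.3 T = 226063
T = 226063 / 1633.3 = 138 °C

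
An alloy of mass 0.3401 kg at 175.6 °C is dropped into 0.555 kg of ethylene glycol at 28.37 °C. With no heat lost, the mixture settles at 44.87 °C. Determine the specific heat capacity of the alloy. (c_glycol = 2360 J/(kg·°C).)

c ≈ 486 J/(kg·°C)

Let T be the final temperature. ΣQ_i = 0:
0.3401×c×(44.87 − 175.6) + 0.555×2360×(44.87 − 28.37) = 0
-44.46 c = -21612
c = -21612/-44.46 ≈ 486.1 J/(kg·°C)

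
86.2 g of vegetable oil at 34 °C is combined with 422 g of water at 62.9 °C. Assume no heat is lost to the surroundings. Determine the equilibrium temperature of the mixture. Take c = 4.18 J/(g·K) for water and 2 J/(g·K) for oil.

T_f ≈ 60.3 °C

T_f = Σ m_i c_i T_i / Σ m_i c_i:
T_f = (1764·62.9 + 172.4·34) / (1764 + 172.4)
    = 116815 / 1936.4 ≈ 60.33 °C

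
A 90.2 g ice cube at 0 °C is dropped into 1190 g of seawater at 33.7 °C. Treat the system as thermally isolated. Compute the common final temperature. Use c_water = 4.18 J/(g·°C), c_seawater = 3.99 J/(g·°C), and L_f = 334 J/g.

Energy balance with sensible and latent terms:
fusion: m_ice L_f = 90.2·334 = 30127
  meltwater 0→T: 90.2·4.18·T = 377.04 T
  seawater: 4748.1(T − 33.7)
5125.1 T = 160011 − 30127 = 129884
T ≈ 25.34 °C (positive, so assuming full melt was valid).

T_f ≈ 25.3 °C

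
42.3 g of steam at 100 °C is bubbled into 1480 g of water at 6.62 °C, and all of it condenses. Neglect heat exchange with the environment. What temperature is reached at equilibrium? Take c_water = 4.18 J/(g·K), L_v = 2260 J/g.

Heat gained plus heat lost sum to zero:
condense steam: −42.3×2260 = −95598; condensed water 100 °C→T: 176.81(T − 100); water warms: 1480×4.18×(T − 6.62) = 6186.4(T − 6.62)
6363.2 T = 95598 + 17681 + 40954 = 154233
T ≈ 24.24 °C (< 100 °C, so full condensation is consistent).

T_f ≈ 24.2 °C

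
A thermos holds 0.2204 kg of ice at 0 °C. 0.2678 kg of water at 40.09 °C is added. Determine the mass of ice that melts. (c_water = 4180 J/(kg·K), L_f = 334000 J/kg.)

m_melted ≈ 0.134 kg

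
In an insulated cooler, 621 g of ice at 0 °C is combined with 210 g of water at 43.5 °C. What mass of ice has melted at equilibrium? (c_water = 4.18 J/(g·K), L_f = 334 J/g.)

Water can give up m c ΔT = 210·4.18·43.5 = 38184 J before reaching 0 °C.
Fully melting the ice requires m_ice L_f = 621·334 = 207414 J.
That's not enough to melt it all — equilibrium is at 0 °C with ice remaining.
m_melted·334 = 38184  ⇒  m_melted ≈ 114.3 g.

m_melted ≈ 114 g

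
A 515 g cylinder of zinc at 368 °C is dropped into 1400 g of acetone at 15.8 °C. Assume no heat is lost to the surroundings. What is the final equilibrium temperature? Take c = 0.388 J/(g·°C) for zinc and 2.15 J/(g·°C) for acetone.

T_f ≈ 37.7 °C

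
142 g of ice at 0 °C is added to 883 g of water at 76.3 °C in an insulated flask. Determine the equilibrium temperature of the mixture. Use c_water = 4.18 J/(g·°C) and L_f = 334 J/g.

Sum of m c ΔT and latent-heat terms is zero:
melt ice: 142×334 = 47428
  meltwater 0→T: 142×4.18×T = 593.56 T
  water: 3690.9(T − 76.3)
4284.5 T = 281619 − 47428 = 234191
T ≈ 54.66 °C. Since T > 0 °C, the all-ice-melts assumption holds.

T_f ≈ 54.7 °C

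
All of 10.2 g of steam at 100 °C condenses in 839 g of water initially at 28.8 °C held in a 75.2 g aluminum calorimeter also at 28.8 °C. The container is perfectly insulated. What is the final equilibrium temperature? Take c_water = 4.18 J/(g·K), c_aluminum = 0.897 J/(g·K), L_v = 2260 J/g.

T_f ≈ 36.0 °C

Net heat exchanged in the isolated system is zero:
steam→water at 100 °C releases m L_v = 10.2×2260 = 23052; condensed water 100 °C→T: 42.64(T − 100); water warms: 839×4.18×(T − 28.8) = 3507(T − 28.8); aluminum cup: 75.2×0.897×(T − 28.8) = 67.45(T − 28.8)
3617.1 T = 23052 + 4263.6 + 102945 = 130260
T ≈ 36.01 °C, under the boiling point, so the assumption holds.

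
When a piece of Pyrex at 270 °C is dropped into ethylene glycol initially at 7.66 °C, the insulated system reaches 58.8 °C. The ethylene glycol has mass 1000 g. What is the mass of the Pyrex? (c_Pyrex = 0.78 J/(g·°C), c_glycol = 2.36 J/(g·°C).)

Heat gained plus heat lost sum to zero:
m×0.78×(58.8 − 270) + 1000×2.36×(58.8 − 7.66) = 0
-164.74 m = -120690
m = -120690/-164.74 ≈ 732.6 g

m ≈ 733 g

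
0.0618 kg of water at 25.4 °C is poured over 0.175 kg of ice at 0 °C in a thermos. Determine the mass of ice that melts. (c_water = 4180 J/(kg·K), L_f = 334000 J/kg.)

m_melted ≈ 0.0196 kg

Heat available from the water dropping to 0 °C: 0.0618·4180·25.4 = 6561.4 J.
To melt every bit of ice: 0.175·334000 = 58450 J.
That's not enough to melt it all — equilibrium is at 0 °C with ice remaining.
m_melt = 6561.4 / L_f = 0.01964 kg.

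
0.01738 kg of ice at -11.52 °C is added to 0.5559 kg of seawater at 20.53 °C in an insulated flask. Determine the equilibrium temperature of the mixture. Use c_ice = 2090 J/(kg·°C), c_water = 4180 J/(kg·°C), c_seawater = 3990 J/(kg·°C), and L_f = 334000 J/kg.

Net heat exchanged in the isolated system is zero:
warm ice to 0 °C: 0.01738·2090·(0 − (-11.52)) = 418.45
  latent heat to melt: 0.01738·334000 = 5804.9
  meltwater 0→T: 0.01738·4180·T = 72.65 T
  seawater: 2218(T − 20.53)
2290.7 T = 45536 − 6223.4 = 39313
T ≈ 17.16 °C (positive, so assuming full melt was valid).

T_f ≈ 17.2 °C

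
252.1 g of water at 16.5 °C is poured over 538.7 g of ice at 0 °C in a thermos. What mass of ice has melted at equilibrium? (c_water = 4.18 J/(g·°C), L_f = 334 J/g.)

m_melted ≈ 52.1 g

Heat available from the water dropping to 0 °C: 252.1·4.18·16.5 = 17387 J.
Melting all 538.7 g of ice would need 538.7·334 = 179926 J.
That's not enough to melt it all — equilibrium is at 0 °C with ice remaining.
m_melted·334 = 17387  ⇒  m_melted ≈ 52.06 g.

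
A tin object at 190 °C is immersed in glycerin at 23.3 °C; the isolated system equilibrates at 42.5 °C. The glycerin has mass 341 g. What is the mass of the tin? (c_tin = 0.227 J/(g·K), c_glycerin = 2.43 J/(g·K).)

Taking heat into each body as positive, Σ m c ΔT = 0:
m×0.227×(42.5 − 190) + 341×2.43×(42.5 − 23.3) = 0
-33.48 m = -15910
m = -15910/-33.48 ≈ 475.2 g

m ≈ 475 g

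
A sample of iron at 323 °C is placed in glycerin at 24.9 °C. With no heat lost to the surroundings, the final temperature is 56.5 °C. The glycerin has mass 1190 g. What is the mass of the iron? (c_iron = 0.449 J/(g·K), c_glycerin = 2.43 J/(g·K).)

m ≈ 764 g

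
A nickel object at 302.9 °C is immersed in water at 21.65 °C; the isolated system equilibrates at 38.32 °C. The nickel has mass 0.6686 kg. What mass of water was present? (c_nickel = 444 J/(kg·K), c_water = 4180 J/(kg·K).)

m ≈ 1.13 kg

Heat lost by the nickel = heat gained by the water:
0.6686·444·(302.9 − 38.32) = m·4180·(38.32 − 21.65)
69681 m = 78543  ⇒  m ≈ 1.127 kg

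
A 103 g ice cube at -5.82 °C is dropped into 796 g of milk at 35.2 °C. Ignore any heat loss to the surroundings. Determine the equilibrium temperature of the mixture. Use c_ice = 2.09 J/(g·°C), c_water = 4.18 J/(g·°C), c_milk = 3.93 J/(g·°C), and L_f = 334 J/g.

T_f ≈ 20.9 °C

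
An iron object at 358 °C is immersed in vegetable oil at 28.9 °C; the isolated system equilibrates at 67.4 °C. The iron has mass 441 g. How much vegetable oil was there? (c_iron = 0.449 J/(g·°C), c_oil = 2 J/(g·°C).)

Heat lost by the iron = heat gained by the oil:
441·0.449·(358 − 67.4) = m·2·(67.4 − 28.9)
77 m = 57541  ⇒  m ≈ 747.3 g

m ≈ 747 g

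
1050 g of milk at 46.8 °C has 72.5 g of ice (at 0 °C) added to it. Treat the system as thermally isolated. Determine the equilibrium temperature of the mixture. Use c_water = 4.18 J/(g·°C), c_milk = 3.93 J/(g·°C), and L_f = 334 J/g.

T_f ≈ 38.1 °C

Sum of m c ΔT and latent-heat terms is zero:
latent heat to melt: 72.5·334 = 24215
  meltwater 0→T: 72.5·4.18·T = 303.05 T
  milk: 4126.5(T − 46.8)
4429.6 T = 193120 − 24215 = 168905
T ≈ 38.13 °C — above 0 °C, consistent with complete melting.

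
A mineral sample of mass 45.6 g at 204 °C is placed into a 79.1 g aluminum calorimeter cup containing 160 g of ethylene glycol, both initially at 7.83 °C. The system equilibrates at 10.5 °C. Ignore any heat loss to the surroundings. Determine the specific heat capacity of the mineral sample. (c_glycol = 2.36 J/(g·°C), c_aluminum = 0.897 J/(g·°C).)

c ≈ 0.136 J/(g·°C)

Taking heat into each body as positive, Σ m c ΔT = 0:
45.6×c×(10.5 − 204) + 160×2.36×(10.5 − 7.83) + 79.1×0.897×(10.5 − 7.83) = 0
-8823.6 c = -1197.6
c = -1197.6/-8823.6 ≈ 0.1357 J/(g·°C)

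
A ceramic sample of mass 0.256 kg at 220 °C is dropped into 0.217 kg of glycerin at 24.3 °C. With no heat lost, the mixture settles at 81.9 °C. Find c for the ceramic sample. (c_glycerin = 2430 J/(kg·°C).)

c ≈ 859 J/(kg·°C)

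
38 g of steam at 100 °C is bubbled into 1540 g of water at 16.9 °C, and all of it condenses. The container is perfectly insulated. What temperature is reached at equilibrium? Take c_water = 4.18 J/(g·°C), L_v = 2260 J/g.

T_f ≈ 31.9 °C

Energy conservation, ΣQ = 0:
steam→water at 100 °C releases m L_v = 38·2260 = 85880
  condensed water 100 °C→T: 158.84(T − 100)
  water warms: 1540·4.18·(T − 16.9) = 6437.2(T − 16.9)
6596 T = 85880 + 15884 + 108789 = 210553
T ≈ 31.92 °C (< 100 °C, so full condensation is consistent).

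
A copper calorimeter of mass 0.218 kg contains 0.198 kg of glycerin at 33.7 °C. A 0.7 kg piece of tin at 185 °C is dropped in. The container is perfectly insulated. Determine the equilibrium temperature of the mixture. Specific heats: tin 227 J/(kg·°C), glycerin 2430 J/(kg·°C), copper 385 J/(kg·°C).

Heat gained plus heat lost sum to zero:
0.7*227*(T − 185) + 0.198*2430*(T − 33.7) + 0.218*385*(T − 33.7) = 0
158.9(T − 185) + 481.14(T − 33.7) + 83.93(T − 33.7) = 0
723.97 T = 48439
T = 48439/723.97 ≈ 66.91 °C

T_f ≈ 66.9 °C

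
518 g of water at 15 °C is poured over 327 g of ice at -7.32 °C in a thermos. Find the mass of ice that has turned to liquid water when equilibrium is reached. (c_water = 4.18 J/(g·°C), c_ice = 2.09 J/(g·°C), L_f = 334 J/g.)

m_melted ≈ 82.3 g

Heat available from the water dropping to 0 °C: 518·4.18·15 = 32479 J.
Of that, 327·2.09·7.32 = 5002.7 J goes to bring the ice to 0 °C, leaving 27476 J.
To melt every bit of ice: 327·334 = 109218 J.
Since 27476 < 109218 J, not all the ice melts; equilibrium is at 0 °C.
m_melted·334 = 27476  ⇒  m_melted ≈ 82.26 g.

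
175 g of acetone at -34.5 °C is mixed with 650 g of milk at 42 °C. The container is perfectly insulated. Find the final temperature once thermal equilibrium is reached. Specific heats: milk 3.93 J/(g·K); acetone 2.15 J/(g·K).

T_f ≈ 32.2 °C

Let T be the final temperature. ΣQ_i = 0:
650*3.93*(T − 42) + 175*2.15*(T − (-34.5)) = 0
2930.8 T = 94308
T = 94308/2930.8 ≈ 32.18 °C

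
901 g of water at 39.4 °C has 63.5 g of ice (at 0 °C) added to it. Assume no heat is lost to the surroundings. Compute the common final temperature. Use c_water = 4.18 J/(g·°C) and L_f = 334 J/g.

T_f ≈ 31.5 °C

Conservation of energy gives ΣQ = 0:
fusion: m_ice L_f = 63.5·334 = 21209; warm the meltwater: 265.43 T; water cools: 901·4.18·(T − 39.4) = 3766.2(T − 39.4)
4031.6 T = 148387 − 21209 = 127178
T ≈ 31.55 °C (positive, so assuming full melt was valid).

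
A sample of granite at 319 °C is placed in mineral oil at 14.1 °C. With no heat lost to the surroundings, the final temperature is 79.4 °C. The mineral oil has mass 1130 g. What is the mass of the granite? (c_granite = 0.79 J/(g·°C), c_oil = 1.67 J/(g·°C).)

|Q_granite| = |Q_oil|:
m×0.79×(319 − 79.4) = 1130×1.67×(79.4 − 14.1)
189.28 m = 123228  ⇒  m ≈ 651 g

m ≈ 651 g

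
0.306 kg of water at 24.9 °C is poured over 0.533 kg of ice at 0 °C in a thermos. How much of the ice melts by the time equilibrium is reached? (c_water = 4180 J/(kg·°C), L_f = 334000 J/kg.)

Heat available from the water dropping to 0 °C: 0.306·4180·24.9 = 31849 J.
Fully melting the ice requires m_ice L_f = 0.533·334000 = 178022 J.
31849 J < 178022 J, so only part of the ice melts and the system sits at 0 °C.
m_melt = 31849 / L_f = 0.09536 kg.

m_melted ≈ 0.0954 kg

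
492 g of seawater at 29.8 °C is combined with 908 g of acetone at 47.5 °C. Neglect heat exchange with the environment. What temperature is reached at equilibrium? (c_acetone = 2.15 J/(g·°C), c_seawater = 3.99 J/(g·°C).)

T_f ≈ 38.6 °C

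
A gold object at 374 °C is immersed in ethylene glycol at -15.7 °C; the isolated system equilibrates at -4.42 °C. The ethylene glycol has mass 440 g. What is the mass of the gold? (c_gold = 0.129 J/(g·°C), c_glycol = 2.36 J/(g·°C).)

m ≈ 240 g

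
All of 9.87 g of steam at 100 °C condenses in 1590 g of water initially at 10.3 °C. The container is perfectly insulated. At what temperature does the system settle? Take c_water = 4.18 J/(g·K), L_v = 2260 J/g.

T_f ≈ 14.2 °C

Energy conservation, ΣQ = 0:
steam→water at 100 °C releases m L_v = 9.87·2260 = 22306; condensed water 100 °C→T: 41.26(T − 100); original water: 6646.2(T − 10.3)
6687.5 T = 22306 + 4125.7 + 68456 = 94888
T ≈ 14.19 °C — below 100 °C, confirming all the steam condensed.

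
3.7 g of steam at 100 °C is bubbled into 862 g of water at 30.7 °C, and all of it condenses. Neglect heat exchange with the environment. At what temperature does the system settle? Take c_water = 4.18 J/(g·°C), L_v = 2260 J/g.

Energy conservation, ΣQ = 0:
condense steam: −3.7×2260 = −8362
  condensate cools 100→T: 3.7×4.18×(T − 100) = 15.47(T − 100)
  original water: 3603.2(T − 30.7)
3618.6 T = 8362 + 1546.6 + 110617 = 120526
T ≈ 33.31 °C, under the boiling point, so the assumption holds.

T_f ≈ 33.3 °C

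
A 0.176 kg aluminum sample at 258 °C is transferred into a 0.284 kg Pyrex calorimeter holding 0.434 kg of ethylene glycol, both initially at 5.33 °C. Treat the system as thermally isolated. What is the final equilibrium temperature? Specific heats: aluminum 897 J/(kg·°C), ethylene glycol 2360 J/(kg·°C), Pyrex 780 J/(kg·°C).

T_f ≈ 33.7 °C

Conservation of energy gives ΣQ = 0:
0.176·897·(T − 258) + 0.434·2360·(T − 5.33) + 0.284·780·(T − 5.33) = 0
157.87(T − 258) + 1024.2(T − 5.33) + 221.52(T − 5.33) = 0
1403.6 T = 47371
T = 47371/1403.6 ≈ 33.75 °C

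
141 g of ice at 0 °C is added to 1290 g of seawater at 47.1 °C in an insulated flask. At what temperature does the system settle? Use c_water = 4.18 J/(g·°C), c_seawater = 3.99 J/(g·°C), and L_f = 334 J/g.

Net heat exchanged in the isolated system is zero:
latent heat to melt: 141×334 = 47094; meltwater 0→T: 141×4.18×T = 589.38 T; seawater cools: 1290×3.99×(T − 47.1) = 5147.1(T − 47.1)
5736.5 T = 242428 − 47094 = 195334
T ≈ 34.05 °C — above 0 °C, consistent with complete melting.

T_f ≈ 34.1 °C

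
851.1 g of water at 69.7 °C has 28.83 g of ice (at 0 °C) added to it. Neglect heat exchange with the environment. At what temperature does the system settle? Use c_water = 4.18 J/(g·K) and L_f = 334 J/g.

T_f ≈ 64.8 °C

Setting the total heat transfer to zero:
latent heat to melt: 28.83·334 = 9629.2; meltwater 0→T: 28.83·4.18·T = 120.51 T; water cools: 851.1·4.18·(T − 69.7) = 3557.6(T − 69.7)
3678.1 T = 247965 − 9629.2 = 238335
T ≈ 64.80 °C (positive, so assuming full melt was valid).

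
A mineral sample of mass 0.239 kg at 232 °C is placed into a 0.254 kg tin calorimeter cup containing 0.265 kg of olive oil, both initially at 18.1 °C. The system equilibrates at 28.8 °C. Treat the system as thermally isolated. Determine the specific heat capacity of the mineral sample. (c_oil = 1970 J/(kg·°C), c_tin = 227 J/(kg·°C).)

Taking heat into each body as positive, Σ m c ΔT = 0:
0.239×c×(28.8 − 232) + 0.265×1970×(28.8 − 18.1) + 0.254×227×(28.8 − 18.1) = 0
-48.56 c = -6202.9
c = -6202.9/-48.56 ≈ 127.7 J/(kg·°C)

c ≈ 128 J/(kg·°C)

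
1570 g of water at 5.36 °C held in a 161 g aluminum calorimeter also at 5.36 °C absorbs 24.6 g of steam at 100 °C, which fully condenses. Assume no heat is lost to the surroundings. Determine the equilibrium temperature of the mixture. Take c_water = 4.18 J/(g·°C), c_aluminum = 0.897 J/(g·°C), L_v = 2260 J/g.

T_f ≈ 15.0 °C

Setting the total heat transfer to zero:
condense steam: −24.6×2260 = −55596; condensed water 100 °C→T: 102.83(T − 100); water warms: 1570×4.18×(T − 5.36) = 6562.6(T − 5.36); cup: 144.42(T − 5.36)
6809.8 T = 55596 + 10283 + 35950 = 101828
T ≈ 14.95 °C, under the boiling point, so the assumption holds.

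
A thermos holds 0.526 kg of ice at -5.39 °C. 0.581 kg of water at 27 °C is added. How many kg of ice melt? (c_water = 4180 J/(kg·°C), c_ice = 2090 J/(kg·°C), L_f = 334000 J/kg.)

m_melted ≈ 0.179 kg

Water can give up m c ΔT = 0.581×4180×27 = 65572 J before reaching 0 °C.
Warming the ice to 0 °C takes 0.526×2090×5.39 = 5925.4 J, leaving 59646 J for melting.
Melting all 0.526 kg of ice would need 0.526×334000 = 175684 J.
Since 59646 < 175684 J, not all the ice melts; equilibrium is at 0 °C.
m_melted×334000 = 59646  ⇒  m_melted ≈ 0.1786 kg.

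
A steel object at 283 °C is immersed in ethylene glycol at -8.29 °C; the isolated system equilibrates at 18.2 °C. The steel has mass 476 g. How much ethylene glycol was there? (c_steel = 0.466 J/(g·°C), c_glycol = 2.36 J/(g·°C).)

m ≈ 940 g

Net heat exchanged in the isolated system is zero:
476·0.466·(18.2 − 283) + m·2.36·(18.2 − (-8.29)) = 0
62.52 m = 58737
m = 58737/62.52 ≈ 939.5 g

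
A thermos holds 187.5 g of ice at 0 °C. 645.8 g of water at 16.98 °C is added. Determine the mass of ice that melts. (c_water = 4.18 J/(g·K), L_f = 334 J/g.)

m_melted ≈ 137 g

Water can give up m c ΔT = 645.8×4.18×16.98 = 45837 J before reaching 0 °C.
To melt every bit of ice: 187.5×334 = 62625 J.
That's not enough to melt it all — equilibrium is at 0 °C with ice remaining.
m_melted×334 = 45837  ⇒  m_melted ≈ 137.2 g.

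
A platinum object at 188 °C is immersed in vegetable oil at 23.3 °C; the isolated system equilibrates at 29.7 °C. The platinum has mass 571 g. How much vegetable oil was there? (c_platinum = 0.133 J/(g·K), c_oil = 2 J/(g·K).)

|Q_platinum| = |Q_oil|:
571·0.133·(188 − 29.7) = m·2·(29.7 − 23.3)
12.8 m = 12022  ⇒  m ≈ 939.2 g

m ≈ 939 g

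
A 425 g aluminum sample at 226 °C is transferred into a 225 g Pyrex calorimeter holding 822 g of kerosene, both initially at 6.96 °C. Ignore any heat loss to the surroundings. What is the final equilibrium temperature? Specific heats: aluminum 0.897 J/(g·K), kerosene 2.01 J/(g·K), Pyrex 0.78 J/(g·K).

T_f ≈ 44.8 °C

Conservation of energy gives ΣQ = 0:
425×0.897×(T − 226) + 822×2.01×(T − 6.96) + 225×0.78×(T − 6.96) = 0
381.23(T − 226) + 1652.2(T − 6.96) + 175.5(T − 6.96) = 0
(381.23 + 1652.2 + 175.5) T = 381.23×226 + 1652.2×6.96 + 175.5×6.96
T ≈ 44.76 °C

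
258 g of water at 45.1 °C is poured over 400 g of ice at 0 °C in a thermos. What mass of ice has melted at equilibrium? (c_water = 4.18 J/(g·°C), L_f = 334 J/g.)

m_melted ≈ 146 g

Heat available from the water dropping to 0 °C: 258·4.18·45.1 = 48638 J.
Fully melting the ice requires m_ice L_f = 400·334 = 133600 J.
That's not enough to melt it all — equilibrium is at 0 °C with ice remaining.
m_melt = 48638 / L_f = 145.6 g.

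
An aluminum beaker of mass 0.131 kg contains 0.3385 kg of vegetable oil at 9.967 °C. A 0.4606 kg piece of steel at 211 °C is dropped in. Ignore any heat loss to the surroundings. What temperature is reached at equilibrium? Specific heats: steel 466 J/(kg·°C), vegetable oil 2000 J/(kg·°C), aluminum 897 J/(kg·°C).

T_f ≈ 52.7 °C

Conservation of energy gives ΣQ = 0:
0.4606×466×(T − 211) + 0.3385×2000×(T − 9.967) + 0.131×897×(T − 9.967) = 0
214.64(T − 211) + 677(T − 9.967) + 117.51(T − 9.967) = 0
(214.64 + 677 + 117.51) T = 214.64×211 + 677×9.967 + 117.51×9.967
T = 53208/1009.1 ≈ 52.73 °C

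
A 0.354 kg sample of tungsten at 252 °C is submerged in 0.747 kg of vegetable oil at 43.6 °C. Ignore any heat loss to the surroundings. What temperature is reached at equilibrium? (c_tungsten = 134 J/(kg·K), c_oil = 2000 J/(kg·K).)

T_f = Σ m_i c_i T_i / Σ m_i c_i:
T_f = (47.44×252 + 1494×43.6) / (47.44 + 1494)
    = 77092 / 1541.4 ≈ 50.01 °C

T_f ≈ 50.0 °C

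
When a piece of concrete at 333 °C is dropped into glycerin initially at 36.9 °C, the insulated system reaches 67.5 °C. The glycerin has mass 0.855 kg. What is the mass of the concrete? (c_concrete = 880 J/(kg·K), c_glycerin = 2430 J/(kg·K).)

Conservation of energy gives ΣQ = 0:
m·880·(67.5 − 333) + 0.855·2430·(67.5 − 36.9) = 0
-233640 m = -63576
m = -63576/-233640 ≈ 0.2721 kg

m ≈ 0.272 kg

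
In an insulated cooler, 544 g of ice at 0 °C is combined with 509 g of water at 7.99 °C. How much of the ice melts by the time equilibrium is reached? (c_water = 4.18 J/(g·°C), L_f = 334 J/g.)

m_melted ≈ 50.9 g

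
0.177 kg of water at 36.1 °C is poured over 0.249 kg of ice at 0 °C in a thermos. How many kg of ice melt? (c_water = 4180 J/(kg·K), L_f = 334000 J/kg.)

m_melted ≈ 0.08 kg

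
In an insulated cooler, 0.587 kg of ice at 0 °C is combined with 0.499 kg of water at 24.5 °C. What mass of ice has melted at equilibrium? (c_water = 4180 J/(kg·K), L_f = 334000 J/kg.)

m_melted ≈ 0.153 kg

Water can give up m c ΔT = 0.499·4180·24.5 = 51103 J before reaching 0 °C.
Fully melting the ice requires m_ice L_f = 0.587·334000 = 196058 J.
That's not enough to melt it all — equilibrium is at 0 °C with ice remaining.
m_melted·334000 = 51103  ⇒  m_melted ≈ 0.153 kg.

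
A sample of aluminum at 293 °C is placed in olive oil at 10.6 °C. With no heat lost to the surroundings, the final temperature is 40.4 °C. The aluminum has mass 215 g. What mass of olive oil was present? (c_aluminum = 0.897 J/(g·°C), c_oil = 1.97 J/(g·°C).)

m ≈ 830 g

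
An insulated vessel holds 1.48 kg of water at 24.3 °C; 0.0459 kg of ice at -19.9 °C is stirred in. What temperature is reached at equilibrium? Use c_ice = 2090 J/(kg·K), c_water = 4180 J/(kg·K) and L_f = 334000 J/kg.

Sum of m c ΔT and latent-heat terms is zero:
warm ice to 0 °C: 0.0459×2090×(0 − (-19.9)) = 1909
  fusion: m_ice L_f = 0.0459×334000 = 15331
  warm the meltwater: 191.86 T
  water cools: 1.48×4180×(T − 24.3) = 6186.4(T − 24.3)
6378.3 T = 150330 − 17240 = 133090
T ≈ 20.87 °C. Since T > 0 °C, the all-ice-melts assumption holds.

T_f ≈ 20.9 °C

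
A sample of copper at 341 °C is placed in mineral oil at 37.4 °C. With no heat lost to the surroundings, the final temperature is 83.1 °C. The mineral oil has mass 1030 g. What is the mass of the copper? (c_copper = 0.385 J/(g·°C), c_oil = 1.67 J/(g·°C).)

m ≈ 792 g

|Q_copper| = |Q_oil|:
m·0.385·(341 − 83.1) = 1030·1.67·(83.1 − 37.4)
99.29 m = 78609  ⇒  m ≈ 791.7 g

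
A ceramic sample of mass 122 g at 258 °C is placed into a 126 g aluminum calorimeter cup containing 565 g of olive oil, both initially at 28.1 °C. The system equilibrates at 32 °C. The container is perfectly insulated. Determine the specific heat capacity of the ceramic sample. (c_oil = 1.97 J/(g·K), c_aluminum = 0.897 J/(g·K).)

c ≈ 0.173 J/(g·K)

Setting the total heat transfer to zero:
122·c·(32 − 258) + 565·1.97·(32 − 28.1) + 126·0.897·(32 − 28.1) = 0
-27572 c = -4781.7
c = -4781.7/-27572 ≈ 0.1734 J/(g·K)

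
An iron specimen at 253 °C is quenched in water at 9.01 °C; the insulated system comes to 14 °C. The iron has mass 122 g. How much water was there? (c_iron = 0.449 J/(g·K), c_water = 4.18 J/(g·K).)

Heat lost by the iron = heat gained by the water:
122×0.449×(253 − 14) = m×4.18×(14 − 9.01)
20.86 m = 13092  ⇒  m ≈ 627.7 g

m ≈ 628 g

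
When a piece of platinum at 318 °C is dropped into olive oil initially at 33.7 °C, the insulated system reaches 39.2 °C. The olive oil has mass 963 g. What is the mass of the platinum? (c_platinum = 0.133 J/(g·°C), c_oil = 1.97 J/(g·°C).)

m ≈ 281 g

|Q_platinum| = |Q_oil|:
m·0.133·(318 − 39.2) = 963·1.97·(39.2 − 33.7)
37.08 m = 10434  ⇒  m ≈ 281.4 g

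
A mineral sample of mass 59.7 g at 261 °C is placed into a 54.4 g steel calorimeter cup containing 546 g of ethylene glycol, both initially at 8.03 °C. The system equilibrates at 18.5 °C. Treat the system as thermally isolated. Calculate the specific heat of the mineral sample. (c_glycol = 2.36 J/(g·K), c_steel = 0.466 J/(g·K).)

c ≈ 0.95 J/(g·K)

Let T be the final temperature. ΣQ_i = 0:
59.7·c·(18.5 − 261) + 546·2.36·(18.5 − 8.03) + 54.4·0.466·(18.5 − 8.03) = 0
-14477 c = -13757
c = -13757/-14477 ≈ 0.9502 J/(g·K)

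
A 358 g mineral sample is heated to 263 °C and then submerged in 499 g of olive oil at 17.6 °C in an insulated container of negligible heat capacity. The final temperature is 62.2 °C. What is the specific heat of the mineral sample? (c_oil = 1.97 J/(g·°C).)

m_s c (T_s − T_f) = m_oil c_oil (T_f − T_0):
358·c·(263 − 62.2) = 499·1.97·(62.2 − 17.6)
71886 c = 43843  ⇒  c ≈ 0.6099 J/(g·°C)

c ≈ 0.61 J/(g·°C)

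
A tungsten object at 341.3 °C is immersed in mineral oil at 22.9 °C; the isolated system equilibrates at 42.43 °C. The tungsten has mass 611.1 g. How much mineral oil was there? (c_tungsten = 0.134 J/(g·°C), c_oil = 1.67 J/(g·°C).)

m ≈ 750 g

Heat gained plus heat lost sum to zero:
611.1·0.134·(42.43 − 341.3) + m·1.67·(42.43 − 22.9) = 0
32.62 m = 24474
m = 24474/32.62 ≈ 750.4 g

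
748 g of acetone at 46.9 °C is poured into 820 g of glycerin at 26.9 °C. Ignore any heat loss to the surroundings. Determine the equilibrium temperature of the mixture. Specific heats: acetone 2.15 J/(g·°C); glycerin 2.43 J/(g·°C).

T_f ≈ 35.8 °C

T_f is the heat-capacity-weighted average of the initial temperatures:
T_f = (1608.2·46.9 + 1992.6·26.9) / (1608.2 + 1992.6)
    = 129026 / 3600.8 ≈ 35.83 °C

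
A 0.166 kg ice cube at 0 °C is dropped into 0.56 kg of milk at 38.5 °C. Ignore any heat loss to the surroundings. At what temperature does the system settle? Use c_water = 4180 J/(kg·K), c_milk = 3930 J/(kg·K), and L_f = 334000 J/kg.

T_f ≈ 10.1 °C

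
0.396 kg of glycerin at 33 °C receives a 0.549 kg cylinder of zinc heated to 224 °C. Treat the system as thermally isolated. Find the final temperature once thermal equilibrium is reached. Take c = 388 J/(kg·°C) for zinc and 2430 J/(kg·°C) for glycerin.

T_f is the heat-capacity-weighted average of the initial temperatures:
T_f = (213.01*224 + 962.28*33) / (213.01 + 962.28)
    = 79470 / 1175.3 ≈ 67.62 °C

T_f ≈ 67.6 °C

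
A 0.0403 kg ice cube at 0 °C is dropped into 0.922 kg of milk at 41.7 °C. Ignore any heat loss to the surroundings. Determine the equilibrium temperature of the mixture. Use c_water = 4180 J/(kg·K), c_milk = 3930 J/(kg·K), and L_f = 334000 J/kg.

T_f ≈ 36.3 °C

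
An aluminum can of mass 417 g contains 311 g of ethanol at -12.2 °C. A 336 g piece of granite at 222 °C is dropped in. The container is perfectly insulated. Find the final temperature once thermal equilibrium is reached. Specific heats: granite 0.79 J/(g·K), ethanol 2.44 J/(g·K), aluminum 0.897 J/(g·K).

T_f ≈ 32.3 °C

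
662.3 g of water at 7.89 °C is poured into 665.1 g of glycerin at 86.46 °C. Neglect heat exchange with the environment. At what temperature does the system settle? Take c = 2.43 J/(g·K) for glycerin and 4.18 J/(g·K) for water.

T_f ≈ 36.9 °C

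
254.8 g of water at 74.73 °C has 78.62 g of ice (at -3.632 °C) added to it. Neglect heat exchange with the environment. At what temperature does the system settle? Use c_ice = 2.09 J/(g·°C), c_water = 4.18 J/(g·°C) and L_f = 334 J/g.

Conservation of energy gives ΣQ = 0:
warm ice to 0 °C: 78.62·2.09·(0 − (-3.632)) = 596.79; latent heat to melt: 78.62·334 = 26259; meltwater 0→T: 78.62·4.18·T = 328.63 T; water: 1065.1(T − 74.73)
1393.7 T = 79592 − 26856 = 52736
T ≈ 37.84 °C (positive, so assuming full melt was valid).

T_f ≈ 37.8 °C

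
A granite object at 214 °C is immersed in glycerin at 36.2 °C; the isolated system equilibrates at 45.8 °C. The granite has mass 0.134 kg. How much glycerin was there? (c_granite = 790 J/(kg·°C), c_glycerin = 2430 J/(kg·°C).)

Setting the total heat transfer to zero:
0.134·790·(45.8 − 214) + m·2430·(45.8 − 36.2) = 0
23328 m = 17806
m = 17806/23328 ≈ 0.7633 kg

m ≈ 0.763 kg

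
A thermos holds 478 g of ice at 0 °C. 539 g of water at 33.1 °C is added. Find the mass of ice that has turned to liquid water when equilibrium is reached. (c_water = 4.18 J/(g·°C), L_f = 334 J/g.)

m_melted ≈ 223 g

Cooling the water to 0 °C releases 539×4.18×33.1 = 74575 J.
Fully melting the ice requires m_ice L_f = 478×334 = 159652 J.
That's not enough to melt it all — equilibrium is at 0 °C with ice remaining.
m_melted×334 = 74575  ⇒  m_melted ≈ 223.3 g.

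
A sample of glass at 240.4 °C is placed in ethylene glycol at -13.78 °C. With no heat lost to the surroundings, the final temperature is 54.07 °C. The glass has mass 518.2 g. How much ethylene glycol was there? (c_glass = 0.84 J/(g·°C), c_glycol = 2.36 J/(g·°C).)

m ≈ 507 g

Heat lost by the glass = heat gained by the glycol:
518.2×0.84×(240.4 − 54.07) = m×2.36×(54.07 − (-13.78))
160.13 m = 81107  ⇒  m ≈ 506.5 g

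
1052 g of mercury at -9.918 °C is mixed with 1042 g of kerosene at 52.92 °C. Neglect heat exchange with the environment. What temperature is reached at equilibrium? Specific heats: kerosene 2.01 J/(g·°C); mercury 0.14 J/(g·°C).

T_f ≈ 48.8 °C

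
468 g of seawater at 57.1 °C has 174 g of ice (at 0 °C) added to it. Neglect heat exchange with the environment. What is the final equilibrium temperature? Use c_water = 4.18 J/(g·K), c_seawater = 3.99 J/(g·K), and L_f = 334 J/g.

T_f ≈ 18.7 °C

Let T be the final temperature. ΣQ_i = 0:
melt ice: 174×334 = 58116
  meltwater 0→T: 174×4.18×T = 727.32 T
  seawater cools: 468×3.99×(T − 57.1) = 1867.3(T − 57.1)
2594.6 T = 106624 − 58116 = 48508
T ≈ 18.70 °C. Since T > 0 °C, the all-ice-melts assumption holds.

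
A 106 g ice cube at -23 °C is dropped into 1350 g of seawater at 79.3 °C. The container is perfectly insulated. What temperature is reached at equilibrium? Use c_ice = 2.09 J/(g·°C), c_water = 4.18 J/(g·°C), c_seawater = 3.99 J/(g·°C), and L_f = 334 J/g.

T_f ≈ 66.3 °C

Heat gained plus heat lost sum to zero:
warm ice to 0 °C: 106·2.09·(0 − (-23)) = 5095.4
  fusion: m_ice L_f = 106·334 = 35404
  meltwater 0→T: 106·4.18·T = 443.08 T
  seawater: 5386.5(T − 79.3)
5829.6 T = 427149 − 40499 = 386650
T ≈ 66.33 °C (positive, so assuming full melt was valid).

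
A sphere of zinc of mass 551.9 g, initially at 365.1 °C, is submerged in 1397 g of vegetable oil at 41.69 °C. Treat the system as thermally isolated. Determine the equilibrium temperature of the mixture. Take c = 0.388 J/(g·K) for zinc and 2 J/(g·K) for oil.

T_f ≈ 64.7 °C

T_f is the heat-capacity-weighted average of the initial temperatures:
T_f = (214.14·365.1 + 2794·41.69) / (214.14 + 2794)
    = 194663 / 3008.1 ≈ 64.71 °C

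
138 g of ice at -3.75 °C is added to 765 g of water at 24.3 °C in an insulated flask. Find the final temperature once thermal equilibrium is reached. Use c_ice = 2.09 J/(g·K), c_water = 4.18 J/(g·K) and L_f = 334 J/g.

Energy balance with sensible and latent terms:
warm ice to 0 °C: 138·2.09·(0 − (-3.75)) = 1081.6
  latent heat to melt: 138·334 = 46092
  meltwater 0→T: 138·4.18·T = 576.84 T
  water cools: 765·4.18·(T − 24.3) = 3197.7(T − 24.3)
3774.5 T = 77704 − 47174 = 30531
T ≈ 8.09 °C. Since T > 0 °C, the all-ice-melts assumption holds.

T_f ≈ 8.1 °C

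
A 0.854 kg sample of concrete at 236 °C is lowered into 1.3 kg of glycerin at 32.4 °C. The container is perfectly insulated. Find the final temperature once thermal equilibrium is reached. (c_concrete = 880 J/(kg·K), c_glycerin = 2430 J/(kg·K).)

T_f ≈ 71.5 °C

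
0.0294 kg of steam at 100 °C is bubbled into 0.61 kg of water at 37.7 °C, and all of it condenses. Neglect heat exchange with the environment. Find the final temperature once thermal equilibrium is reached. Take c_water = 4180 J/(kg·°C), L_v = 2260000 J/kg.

T_f ≈ 65.4 °C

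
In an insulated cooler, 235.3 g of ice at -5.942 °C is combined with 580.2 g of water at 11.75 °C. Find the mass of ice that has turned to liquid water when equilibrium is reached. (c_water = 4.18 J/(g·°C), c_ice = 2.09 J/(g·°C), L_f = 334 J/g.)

Cooling the water to 0 °C releases 580.2·4.18·11.75 = 28497 J.
Warming the ice to 0 °C takes 235.3·2.09·5.942 = 2922.1 J, leaving 25574 J for melting.
Fully melting the ice requires m_ice L_f = 235.3·334 = 78590 J.
25574 J < 78590 J, so only part of the ice melts and the system sits at 0 °C.
m_melted·334 = 25574  ⇒  m_melted ≈ 76.57 g.

m_melted ≈ 76.6 g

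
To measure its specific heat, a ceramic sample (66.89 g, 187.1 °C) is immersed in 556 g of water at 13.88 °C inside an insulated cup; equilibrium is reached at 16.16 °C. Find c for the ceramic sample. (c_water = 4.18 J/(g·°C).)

Net heat exchanged in the isolated system is zero:
66.89×c×(16.16 − 187.1) + 556×4.18×(16.16 − 13.88) = 0
-11434 c = -5298.9
c = -5298.9/-11434 ≈ 0.4634 J/(g·°C)

c ≈ 0.463 J/(g·°C)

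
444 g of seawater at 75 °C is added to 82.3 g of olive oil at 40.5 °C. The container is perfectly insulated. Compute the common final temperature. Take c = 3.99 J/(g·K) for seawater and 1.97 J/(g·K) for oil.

T_f ≈ 72.1 °C

With ΣQ=0 the equilibrium temperature is the m·c-weighted mean:
T_f = (1771.6·75 + 162.13·40.5) / (1771.6 + 162.13)
    = 139433 / 1933.7 ≈ 72.11 °C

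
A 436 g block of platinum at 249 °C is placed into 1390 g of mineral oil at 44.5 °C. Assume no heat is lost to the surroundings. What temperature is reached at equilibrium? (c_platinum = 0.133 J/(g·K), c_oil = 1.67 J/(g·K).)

T_f is the heat-capacity-weighted average of the initial temperatures:
T_f = (57.99×249 + 2321.3×44.5) / (57.99 + 2321.3)
    = 117737 / 2379.3 ≈ 49.48 °C

T_f ≈ 49.5 °C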